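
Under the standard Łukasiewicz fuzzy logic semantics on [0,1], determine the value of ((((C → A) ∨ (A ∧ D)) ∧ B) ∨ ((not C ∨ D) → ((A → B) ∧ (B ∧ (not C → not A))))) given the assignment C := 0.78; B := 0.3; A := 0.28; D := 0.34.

(C → A): min(1, 1 − 0.78 + 0.28) = 0.5
(A ∧ D) = min(0.28, 0.34) = 0.28
((C → A) ∨ (A ∧ D)) = max(0.5, 0.28) = 0.5
(((C → A) ∨ (A ∧ D)) ∧ B) = min(0.5, 0.3) = 0.3
not C: Łukasiewicz ¬ gives 1 − 0.78 = 0.22
(not C ∨ D) = max(0.22, 0.34) = 0.34
(A → B): min(1, 1 − 0.28 + 0.3) = 1
not C: Łukasiewicz ¬ gives 1 − 0.78 = 0.22
not A: Łukasiewicz ¬ gives 1 − 0.28 = 0.72
(not C → not A): min(1, 1 − 0.22 + 0.72) = 1
(B ∧ (not C → not A)) = min(0.3, 1) = 0.3
((A → B) ∧ (B ∧ (not C → not A))) = min(1, 0.3) = 0.3
((not C ∨ D) → ((A → B) ∧ (B ∧ (not C → not A)))): min(1, 1 − 0.34 + 0.3) = 0.96
((((C → A) ∨ (A ∧ D)) ∧ B) ∨ ((not C ∨ D) → ((A → B) ∧ (B ∧ (not C → not A))))) = max(0.3, 0.96) = 0.96

0.96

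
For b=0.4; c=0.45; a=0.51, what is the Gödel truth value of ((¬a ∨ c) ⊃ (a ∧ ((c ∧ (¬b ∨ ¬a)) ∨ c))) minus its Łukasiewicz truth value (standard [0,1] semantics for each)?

Gödel evaluation:
  ¬a: Gödel ¬ of 0.51 = 0 (operand ≠ 0)
  (¬a ∨ c) = max(0, 0.45) = 0.45
  ¬b: Gödel ¬ of 0.4 = 0 (operand ≠ 0)
  ¬a: Gödel ¬ of 0.51 = 0 (operand ≠ 0)
  (¬b ∨ ¬a) = max(0, 0) = 0
  (c ∧ (¬b ∨ ¬a)) = min(0.45, 0) = 0
  ((c ∧ (¬b ∨ ¬a)) ∨ c) = max(0, 0.45) = 0.45
  (a ∧ ((c ∧ (¬b ∨ ¬a)) ∨ c)) = min(0.51, 0.45) = 0.45
  ((¬a ∨ c) ⊃ (a ∧ ((c ∧ (¬b ∨ ¬a)) ∨ c))): 0.45 ≤ 0.45, so result = 1
  Gödel value = 1
Łukasiewicz evaluation:
  ¬a: Łukasiewicz ¬ gives 1 − 0.51 = 0.49
  (¬a ∨ c) = max(0.49, 0.45) = 0.49
  ¬b: Łukasiewicz ¬ gives 1 − 0.4 = 0.6
  ¬a: Łukasiewicz ¬ gives 1 − 0.51 = 0.49
  (¬b ∨ ¬a) = max(0.6, 0.49) = 0.6
  (c ∧ (¬b ∨ ¬a)) = min(0.45, 0.6) = 0.45
  ((c ∧ (¬b ∨ ¬a)) ∨ c) = max(0.45, 0.45) = 0.45
  (a ∧ ((c ∧ (¬b ∨ ¬a)) ∨ c)) = min(0.51, 0.45) = 0.45
  ((¬a ∨ c) ⊃ (a ∧ ((c ∧ (¬b ∨ ¬a)) ∨ c))): min(1, 1 − 0.49 + 0.45) = 0.96
  Łukasiewicz value = 0.96
Difference: 1 − 0.96 = 0.04

0.04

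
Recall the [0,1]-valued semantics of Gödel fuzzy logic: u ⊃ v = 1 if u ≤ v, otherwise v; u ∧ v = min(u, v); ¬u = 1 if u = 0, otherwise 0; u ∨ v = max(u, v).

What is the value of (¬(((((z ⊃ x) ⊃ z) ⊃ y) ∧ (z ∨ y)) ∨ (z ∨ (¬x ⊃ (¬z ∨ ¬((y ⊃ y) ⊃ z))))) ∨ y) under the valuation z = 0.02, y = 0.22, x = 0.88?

(z ⊃ x): 0.02 ≤ 0.88, so result = 1
((z ⊃ x) ⊃ z): 1 > 0.02, so result = 0.02
(((z ⊃ x) ⊃ z) ⊃ y): 0.02 ≤ 0.22, so result = 1
(z ∨ y) = max(0.02, 0.22) = 0.22
((((z ⊃ x) ⊃ z) ⊃ y) ∧ (z ∨ y)) = min(1, 0.22) = 0.22
¬x: Gödel ¬ of 0.88 = 0 (operand ≠ 0)
¬z: Gödel ¬ of 0.02 = 0 (operand ≠ 0)
(y ⊃ y): 0.22 ≤ 0.22, so result = 1
((y ⊃ y) ⊃ z): 1 > 0.02, so result = 0.02
¬((y ⊃ y) ⊃ z): Gödel ¬ of 0.02 = 0 (operand ≠ 0)
(¬z ∨ ¬((y ⊃ y) ⊃ z)) = max(0, 0) = 0
(¬x ⊃ (¬z ∨ ¬((y ⊃ y) ⊃ z))): 0 ≤ 0, so result = 1
(z ∨ (¬x ⊃ (¬z ∨ ¬((y ⊃ y) ⊃ z)))) = max(0.02, 1) = 1
(((((z ⊃ x) ⊃ z) ⊃ y) ∧ (z ∨ y)) ∨ (z ∨ (¬x ⊃ (¬z ∨ ¬((y ⊃ y) ⊃ z))))) = max(0.22, 1) = 1
¬(((((z ⊃ x) ⊃ z) ⊃ y) ∧ (z ∨ y)) ∨ (z ∨ (¬x ⊃ (¬z ∨ ¬((y ⊃ y) ⊃ z))))): Gödel ¬ of 1 = 0 (operand ≠ 0)
(¬(((((z ⊃ x) ⊃ z) ⊃ y) ∧ (z ∨ y)) ∨ (z ∨ (¬x ⊃ (¬z ∨ ¬((y ⊃ y) ⊃ z))))) ∨ y) = max(0, 0.22) = 0.22

0.22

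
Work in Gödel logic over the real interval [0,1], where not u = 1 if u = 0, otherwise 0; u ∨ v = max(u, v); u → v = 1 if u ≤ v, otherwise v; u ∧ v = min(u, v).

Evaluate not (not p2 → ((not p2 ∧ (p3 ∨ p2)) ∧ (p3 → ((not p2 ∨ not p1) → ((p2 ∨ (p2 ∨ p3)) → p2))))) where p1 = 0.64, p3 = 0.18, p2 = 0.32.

0.00

not p2: Gödel ¬ of 0.32 = 0 (operand ≠ 0)
not p2: Gödel ¬ of 0.32 = 0 (operand ≠ 0)
(p3 ∨ p2) = max(0.18, 0.32) = 0.32
(not p2 ∧ (p3 ∨ p2)) = min(0, 0.32) = 0
not p2: Gödel ¬ of 0.32 = 0 (operand ≠ 0)
not p1: Gödel ¬ of 0.64 = 0 (operand ≠ 0)
(not p2 ∨ not p1) = max(0, 0) = 0
(p2 ∨ p3) = max(0.32, 0.18) = 0.32
(p2 ∨ (p2 ∨ p3)) = max(0.32, 0.32) = 0.32
((p2 ∨ (p2 ∨ p3)) → p2): 0.32 ≤ 0.32, so result = 1
((not p2 ∨ not p1) → ((p2 ∨ (p2 ∨ p3)) → p2)): 0 ≤ 1, so result = 1
(p3 → ((not p2 ∨ not p1) → ((p2 ∨ (p2 ∨ p3)) → p2))): 0.18 ≤ 1, so result = 1
((not p2 ∧ (p3 ∨ p2)) ∧ (p3 → ((not p2 ∨ not p1) → ((p2 ∨ (p2 ∨ p3)) → p2)))) = min(0, 1) = 0
(not p2 → ((not p2 ∧ (p3 ∨ p2)) ∧ (p3 → ((not p2 ∨ not p1) → ((p2 ∨ (p2 ∨ p3)) → p2))))): 0 ≤ 0, so result = 1
not (not p2 → ((not p2 ∧ (p3 ∨ p2)) ∧ (p3 → ((not p2 ∨ not p1) → ((p2 ∨ (p2 ∨ p3)) → p2))))): Gödel ¬ of 1 = 0 (operand ≠ 0)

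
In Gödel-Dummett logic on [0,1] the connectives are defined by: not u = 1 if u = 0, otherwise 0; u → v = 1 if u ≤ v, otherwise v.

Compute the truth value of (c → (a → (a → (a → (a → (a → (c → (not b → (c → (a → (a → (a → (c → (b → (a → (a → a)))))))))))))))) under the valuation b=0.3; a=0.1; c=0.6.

1.00

not b: Gödel ¬ of 0.3 = 0 (operand ≠ 0)
(a → a): 0.1 ≤ 0.1, so result = 1
(a → (a → a)): 0.1 ≤ 1, so result = 1
(b → (a → (a → a))): 0.3 ≤ 1, so result = 1
(c → (b → (a → (a → a)))): 0.6 ≤ 1, so result = 1
(a → (c → (b → (a → (a → a))))): 0.1 ≤ 1, so result = 1
(a → (a → (c → (b → (a → (a → a)))))): 0.1 ≤ 1, so result = 1
(a → (a → (a → (c → (b → (a → (a → a))))))): 0.1 ≤ 1, so result = 1
(c → (a → (a → (a → (c → (b → (a → (a → a)))))))): 0.6 ≤ 1, so result = 1
(not b → (c → (a → (a → (a → (c → (b → (a → (a → a))))))))): 0 ≤ 1, so result = 1
(c → (not b → (c → (a → (a → (a → (c → (b → (a → (a → a)))))))))): 0.6 ≤ 1, so result = 1
(a → (c → (not b → (c → (a → (a → (a → (c → (b → (a → (a → a))))))))))): 0.1 ≤ 1, so result = 1
(a → (a → (c → (not b → (c → (a → (a → (a → (c → (b → (a → (a → a)))))))))))): 0.1 ≤ 1, so result = 1
(a → (a → (a → (c → (not b → (c → (a → (a → (a → (c → (b → (a → (a → a))))))))))))): 0.1 ≤ 1, so result = 1
(a → (a → (a → (a → (c → (not b → (c → (a → (a → (a → (c → (b → (a → (a → a)))))))))))))): 0.1 ≤ 1, so result = 1
(a → (a → (a → (a → (a → (c → (not b → (c → (a → (a → (a → (c → (b → (a → (a → a))))))))))))))): 0.1 ≤ 1, so result = 1
(c → (a → (a → (a → (a → (a → (c → (not b → (c → (a → (a → (a → (c → (b → (a → (a → a)))))))))))))))): 0.6 ≤ 1, so result = 1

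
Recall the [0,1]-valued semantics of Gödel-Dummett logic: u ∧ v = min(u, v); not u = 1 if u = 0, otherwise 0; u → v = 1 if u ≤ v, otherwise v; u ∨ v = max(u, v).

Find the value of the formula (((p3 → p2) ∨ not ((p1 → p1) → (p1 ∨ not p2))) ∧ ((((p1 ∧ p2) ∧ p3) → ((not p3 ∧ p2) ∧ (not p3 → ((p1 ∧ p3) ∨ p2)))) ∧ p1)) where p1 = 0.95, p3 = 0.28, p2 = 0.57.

(p3 → p2): 0.28 ≤ 0.57, so result = 1
(p1 → p1): 0.95 ≤ 0.95, so result = 1
not p2: Gödel ¬ of 0.57 = 0 (operand ≠ 0)
(p1 ∨ not p2) = max(0.95, 0) = 0.95
((p1 → p1) → (p1 ∨ not p2)): 1 > 0.95, so result = 0.95
not ((p1 → p1) → (p1 ∨ not p2)): Gödel ¬ of 0.95 = 0 (operand ≠ 0)
((p3 → p2) ∨ not ((p1 → p1) → (p1 ∨ not p2))) = max(1, 0) = 1
(p1 ∧ p2) = min(0.95, 0.57) = 0.57
((p1 ∧ p2) ∧ p3) = min(0.57, 0.28) = 0.28
not p3: Gödel ¬ of 0.28 = 0 (operand ≠ 0)
(not p3 ∧ p2) = min(0, 0.57) = 0
not p3: Gödel ¬ of 0.28 = 0 (operand ≠ 0)
(p1 ∧ p3) = min(0.95, 0.28) = 0.28
((p1 ∧ p3) ∨ p2) = max(0.28, 0.57) = 0.57
(not p3 → ((p1 ∧ p3) ∨ p2)): 0 ≤ 0.57, so result = 1
((not p3 ∧ p2) ∧ (not p3 → ((p1 ∧ p3) ∨ p2))) = min(0, 1) = 0
(((p1 ∧ p2) ∧ p3) → ((not p3 ∧ p2) ∧ (not p3 → ((p1 ∧ p3) ∨ p2)))): 0.28 > 0, so result = 0
((((p1 ∧ p2) ∧ p3) → ((not p3 ∧ p2) ∧ (not p3 → ((p1 ∧ p3) ∨ p2)))) ∧ p1) = min(0, 0.95) = 0
(((p3 → p2) ∨ not ((p1 → p1) → (p1 ∨ not p2))) ∧ ((((p1 ∧ p2) ∧ p3) → ((not p3 ∧ p2) ∧ (not p3 → ((p1 ∧ p3) ∨ p2)))) ∧ p1)) = min(1, 0) = 0

0.00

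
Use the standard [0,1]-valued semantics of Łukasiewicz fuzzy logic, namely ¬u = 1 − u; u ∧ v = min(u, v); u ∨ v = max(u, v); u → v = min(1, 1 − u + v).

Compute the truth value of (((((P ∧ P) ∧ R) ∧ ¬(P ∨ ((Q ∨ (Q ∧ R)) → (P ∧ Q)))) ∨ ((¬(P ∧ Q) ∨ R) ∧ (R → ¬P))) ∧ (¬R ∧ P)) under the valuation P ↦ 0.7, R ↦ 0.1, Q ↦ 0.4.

(P ∧ P) = min(0.7, 0.7) = 0.7
((P ∧ P) ∧ R) = min(0.7, 0.1) = 0.1
(Q ∧ R) = min(0.4, 0.1) = 0.1
(Q ∨ (Q ∧ R)) = max(0.4, 0.1) = 0.4
(P ∧ Q) = min(0.7, 0.4) = 0.4
((Q ∨ (Q ∧ R)) → (P ∧ Q)): min(1, 1 − 0.4 + 0.4) = 1
(P ∨ ((Q ∨ (Q ∧ R)) → (P ∧ Q))) = max(0.7, 1) = 1
¬(P ∨ ((Q ∨ (Q ∧ R)) → (P ∧ Q))): Łukasiewicz ¬ gives 1 − 1 = 0
(((P ∧ P) ∧ R) ∧ ¬(P ∨ ((Q ∨ (Q ∧ R)) → (P ∧ Q)))) = min(0.1, 0) = 0
(P ∧ Q) = min(0.7, 0.4) = 0.4
¬(P ∧ Q): Łukasiewicz ¬ gives 1 − 0.4 = 0.6
(¬(P ∧ Q) ∨ R) = max(0.6, 0.1) = 0.6
¬P: Łukasiewicz ¬ gives 1 − 0.7 = 0.3
(R → ¬P): min(1, 1 − 0.1 + 0.3) = 1
((¬(P ∧ Q) ∨ R) ∧ (R → ¬P)) = min(0.6, 1) = 0.6
((((P ∧ P) ∧ R) ∧ ¬(P ∨ ((Q ∨ (Q ∧ R)) → (P ∧ Q)))) ∨ ((¬(P ∧ Q) ∨ R) ∧ (R → ¬P))) = max(0, 0.6) = 0.6
¬R: Łukasiewicz ¬ gives 1 − 0.1 = 0.9
(¬R ∧ P) = min(0.9, 0.7) = 0.7
(((((P ∧ P) ∧ R) ∧ ¬(P ∨ ((Q ∨ (Q ∧ R)) → (P ∧ Q)))) ∨ ((¬(P ∧ Q) ∨ R) ∧ (R → ¬P))) ∧ (¬R ∧ P)) = min(0.6, 0.7) = 0.6

0.60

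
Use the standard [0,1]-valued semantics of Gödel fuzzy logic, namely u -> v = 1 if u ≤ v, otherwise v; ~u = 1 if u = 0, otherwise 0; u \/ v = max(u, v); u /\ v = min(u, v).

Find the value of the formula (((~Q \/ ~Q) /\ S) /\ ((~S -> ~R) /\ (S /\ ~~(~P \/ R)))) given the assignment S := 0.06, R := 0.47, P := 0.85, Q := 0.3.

0.00

~Q: Gödel ¬ of 0.3 = 0 (operand ≠ 0)
~Q: Gödel ¬ of 0.3 = 0 (operand ≠ 0)
(~Q \/ ~Q) = max(0, 0) = 0
((~Q \/ ~Q) /\ S) = min(0, 0.06) = 0
~S: Gödel ¬ of 0.06 = 0 (operand ≠ 0)
~R: Gödel ¬ of 0.47 = 0 (operand ≠ 0)
(~S -> ~R): 0 ≤ 0, so result = 1
~P: Gödel ¬ of 0.85 = 0 (operand ≠ 0)
(~P \/ R) = max(0, 0.47) = 0.47
~(~P \/ R): Gödel ¬ of 0.47 = 0 (operand ≠ 0)
~~(~P \/ R): Gödel ¬ of 0 = 1 (operand is 0)
(S /\ ~~(~P \/ R)) = min(0.06, 1) = 0.06
((~S -> ~R) /\ (S /\ ~~(~P \/ R))) = min(1, 0.06) = 0.06
(((~Q \/ ~Q) /\ S) /\ ((~S -> ~R) /\ (S /\ ~~(~P \/ R)))) = min(0, 0.06) = 0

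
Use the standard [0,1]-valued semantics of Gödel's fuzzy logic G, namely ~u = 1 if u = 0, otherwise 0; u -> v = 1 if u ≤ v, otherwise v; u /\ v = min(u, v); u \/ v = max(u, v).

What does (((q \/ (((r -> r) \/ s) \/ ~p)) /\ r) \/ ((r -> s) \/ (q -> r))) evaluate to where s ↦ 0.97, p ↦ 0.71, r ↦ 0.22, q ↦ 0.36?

1.00

(r -> r): 0.22 ≤ 0.22, so result = 1
((r -> r) \/ s) = max(1, 0.97) = 1
~p: Gödel ¬ of 0.71 = 0 (operand ≠ 0)
(((r -> r) \/ s) \/ ~p) = max(1, 0) = 1
(q \/ (((r -> r) \/ s) \/ ~p)) = max(0.36, 1) = 1
((q \/ (((r -> r) \/ s) \/ ~p)) /\ r) = min(1, 0.22) = 0.22
(r -> s): 0.22 ≤ 0.97, so result = 1
(q -> r): 0.36 > 0.22, so result = 0.22
((r -> s) \/ (q -> r)) = max(1, 0.22) = 1
(((q \/ (((r -> r) \/ s) \/ ~p)) /\ r) \/ ((r -> s) \/ (q -> r))) = max(0.22, 1) = 1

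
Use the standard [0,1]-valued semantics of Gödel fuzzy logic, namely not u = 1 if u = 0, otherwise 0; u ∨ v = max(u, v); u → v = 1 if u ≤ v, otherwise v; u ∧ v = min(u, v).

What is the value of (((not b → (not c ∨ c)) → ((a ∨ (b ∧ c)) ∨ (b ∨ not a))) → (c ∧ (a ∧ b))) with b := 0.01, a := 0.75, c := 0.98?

0.01

not b: Gödel ¬ of 0.01 = 0 (operand ≠ 0)
not c: Gödel ¬ of 0.98 = 0 (operand ≠ 0)
(not c ∨ c) = max(0, 0.98) = 0.98
(not b → (not c ∨ c)): 0 ≤ 0.98, so result = 1
(b ∧ c) = min(0.01, 0.98) = 0.01
(a ∨ (b ∧ c)) = max(0.75, 0.01) = 0.75
not a: Gödel ¬ of 0.75 = 0 (operand ≠ 0)
(b ∨ not a) = max(0.01, 0) = 0.01
((a ∨ (b ∧ c)) ∨ (b ∨ not a)) = max(0.75, 0.01) = 0.75
((not b → (not c ∨ c)) → ((a ∨ (b ∧ c)) ∨ (b ∨ not a))): 1 > 0.75, so result = 0.75
(a ∧ b) = min(0.75, 0.01) = 0.01
(c ∧ (a ∧ b)) = min(0.98, 0.01) = 0.01
(((not b → (not c ∨ c)) → ((a ∨ (b ∧ c)) ∨ (b ∨ not a))) → (c ∧ (a ∧ b))): 0.75 > 0.01, so result = 0.01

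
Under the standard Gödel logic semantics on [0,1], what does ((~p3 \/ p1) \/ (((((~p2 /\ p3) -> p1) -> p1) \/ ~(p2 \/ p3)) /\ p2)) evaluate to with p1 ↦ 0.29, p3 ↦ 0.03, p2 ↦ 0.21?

0.29

~p3: Gödel ¬ of 0.03 = 0 (operand ≠ 0)
(~p3 \/ p1) = max(0, 0.29) = 0.29
~p2: Gödel ¬ of 0.21 = 0 (operand ≠ 0)
(~p2 /\ p3) = min(0, 0.03) = 0
((~p2 /\ p3) -> p1): 0 ≤ 0.29, so result = 1
(((~p2 /\ p3) -> p1) -> p1): 1 > 0.29, so result = 0.29
(p2 \/ p3) = max(0.21, 0.03) = 0.21
~(p2 \/ p3): Gödel ¬ of 0.21 = 0 (operand ≠ 0)
((((~p2 /\ p3) -> p1) -> p1) \/ ~(p2 \/ p3)) = max(0.29, 0) = 0.29
(((((~p2 /\ p3) -> p1) -> p1) \/ ~(p2 \/ p3)) /\ p2) = min(0.29, 0.21) = 0.21
((~p3 \/ p1) \/ (((((~p2 /\ p3) -> p1) -> p1) \/ ~(p2 \/ p3)) /\ p2)) = max(0.29, 0.21) = 0.29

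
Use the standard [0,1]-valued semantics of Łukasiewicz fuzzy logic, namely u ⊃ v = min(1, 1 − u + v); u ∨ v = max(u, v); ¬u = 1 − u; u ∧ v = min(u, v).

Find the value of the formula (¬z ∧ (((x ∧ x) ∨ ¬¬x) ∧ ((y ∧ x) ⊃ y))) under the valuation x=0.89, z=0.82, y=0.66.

0.18

¬z: Łukasiewicz ¬ gives 1 − 0.82 = 0.18
(x ∧ x) = min(0.89, 0.89) = 0.89
¬x: Łukasiewicz ¬ gives 1 − 0.89 = 0.11
¬¬x: Łukasiewicz ¬ gives 1 − 0.11 = 0.89
((x ∧ x) ∨ ¬¬x) = max(0.89, 0.89) = 0.89
(y ∧ x) = min(0.66, 0.89) = 0.66
((y ∧ x) ⊃ y): min(1, 1 − 0.66 + 0.66) = 1
(((x ∧ x) ∨ ¬¬x) ∧ ((y ∧ x) ⊃ y)) = min(0.89, 1) = 0.89
(¬z ∧ (((x ∧ x) ∨ ¬¬x) ∧ ((y ∧ x) ⊃ y))) = min(0.18, 0.89) = 0.18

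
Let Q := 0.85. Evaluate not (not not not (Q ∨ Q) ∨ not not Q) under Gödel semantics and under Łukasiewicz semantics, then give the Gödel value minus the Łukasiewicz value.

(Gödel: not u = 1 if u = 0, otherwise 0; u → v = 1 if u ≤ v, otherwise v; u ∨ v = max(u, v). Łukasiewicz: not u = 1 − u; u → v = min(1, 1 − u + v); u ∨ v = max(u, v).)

-0.15

Gödel evaluation:
  (Q ∨ Q) = max(0.85, 0.85) = 0.85
  not (Q ∨ Q): Gödel ¬ of 0.85 = 0 (operand ≠ 0)
  not not (Q ∨ Q): Gödel ¬ of 0 = 1 (operand is 0)
  not not not (Q ∨ Q): Gödel ¬ of 1 = 0 (operand ≠ 0)
  not Q: Gödel ¬ of 0.85 = 0 (operand ≠ 0)
  not not Q: Gödel ¬ of 0 = 1 (operand is 0)
  (not not not (Q ∨ Q) ∨ not not Q) = max(0, 1) = 1
  not (not not not (Q ∨ Q) ∨ not not Q): Gödel ¬ of 1 = 0 (operand ≠ 0)
  Gödel value = 0
Łukasiewicz evaluation:
  (Q ∨ Q) = max(0.85, 0.85) = 0.85
  not (Q ∨ Q): Łukasiewicz ¬ gives 1 − 0.85 = 0.15
  not not (Q ∨ Q): Łukasiewicz ¬ gives 1 − 0.15 = 0.85
  not not not (Q ∨ Q): Łukasiewicz ¬ gives 1 − 0.85 = 0.15
  not Q: Łukasiewicz ¬ gives 1 − 0.85 = 0.15
  not not Q: Łukasiewicz ¬ gives 1 − 0.15 = 0.85
  (not not not (Q ∨ Q) ∨ not not Q) = max(0.15, 0.85) = 0.85
  not (not not not (Q ∨ Q) ∨ not not Q): Łukasiewicz ¬ gives 1 − 0.85 = 0.15
  Łukasiewicz value = 0.15
Difference: 0 − 0.15 = -0.15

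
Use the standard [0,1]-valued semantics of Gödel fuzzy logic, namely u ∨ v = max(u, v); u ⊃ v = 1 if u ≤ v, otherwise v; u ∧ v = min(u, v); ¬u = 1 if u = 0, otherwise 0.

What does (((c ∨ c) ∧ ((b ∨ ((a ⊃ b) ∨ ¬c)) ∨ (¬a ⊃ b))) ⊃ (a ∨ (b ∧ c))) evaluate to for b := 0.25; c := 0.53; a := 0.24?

(c ∨ c) = max(0.53, 0.53) = 0.53
(a ⊃ b): 0.24 ≤ 0.25, so result = 1
¬c: Gödel ¬ of 0.53 = 0 (operand ≠ 0)
((a ⊃ b) ∨ ¬c) = max(1, 0) = 1
(b ∨ ((a ⊃ b) ∨ ¬c)) = max(0.25, 1) = 1
¬a: Gödel ¬ of 0.24 = 0 (operand ≠ 0)
(¬a ⊃ b): 0 ≤ 0.25, so result = 1
((b ∨ ((a ⊃ b) ∨ ¬c)) ∨ (¬a ⊃ b)) = max(1, 1) = 1
((c ∨ c) ∧ ((b ∨ ((a ⊃ b) ∨ ¬c)) ∨ (¬a ⊃ b))) = min(0.53, 1) = 0.53
(b ∧ c) = min(0.25, 0.53) = 0.25
(a ∨ (b ∧ c)) = max(0.24, 0.25) = 0.25
(((c ∨ c) ∧ ((b ∨ ((a ⊃ b) ∨ ¬c)) ∨ (¬a ⊃ b))) ⊃ (a ∨ (b ∧ c))): 0.53 > 0.25, so result = 0.25

0.25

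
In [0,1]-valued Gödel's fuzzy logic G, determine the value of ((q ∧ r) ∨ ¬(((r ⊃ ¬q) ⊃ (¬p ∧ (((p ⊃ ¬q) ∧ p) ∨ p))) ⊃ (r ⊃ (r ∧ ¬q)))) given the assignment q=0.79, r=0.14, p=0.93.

(q ∧ r) = min(0.79, 0.14) = 0.14
¬q: Gödel ¬ of 0.79 = 0 (operand ≠ 0)
(r ⊃ ¬q): 0.14 > 0, so result = 0
¬p: Gödel ¬ of 0.93 = 0 (operand ≠ 0)
¬q: Gödel ¬ of 0.79 = 0 (operand ≠ 0)
(p ⊃ ¬q): 0.93 > 0, so result = 0
((p ⊃ ¬q) ∧ p) = min(0, 0.93) = 0
(((p ⊃ ¬q) ∧ p) ∨ p) = max(0, 0.93) = 0.93
(¬p ∧ (((p ⊃ ¬q) ∧ p) ∨ p)) = min(0, 0.93) = 0
((r ⊃ ¬q) ⊃ (¬p ∧ (((p ⊃ ¬q) ∧ p) ∨ p))): 0 ≤ 0, so result = 1
¬q: Gödel ¬ of 0.79 = 0 (operand ≠ 0)
(r ∧ ¬q) = min(0.14, 0) = 0
(r ⊃ (r ∧ ¬q)): 0.14 > 0, so result = 0
(((r ⊃ ¬q) ⊃ (¬p ∧ (((p ⊃ ¬q) ∧ p) ∨ p))) ⊃ (r ⊃ (r ∧ ¬q))): 1 > 0, so result = 0
¬(((r ⊃ ¬q) ⊃ (¬p ∧ (((p ⊃ ¬q) ∧ p) ∨ p))) ⊃ (r ⊃ (r ∧ ¬q))): Gödel ¬ of 0 = 1 (operand is 0)
((q ∧ r) ∨ ¬(((r ⊃ ¬q) ⊃ (¬p ∧ (((p ⊃ ¬q) ∧ p) ∨ p))) ⊃ (r ⊃ (r ∧ ¬q)))) = max(0.14, 1) = 1

1.00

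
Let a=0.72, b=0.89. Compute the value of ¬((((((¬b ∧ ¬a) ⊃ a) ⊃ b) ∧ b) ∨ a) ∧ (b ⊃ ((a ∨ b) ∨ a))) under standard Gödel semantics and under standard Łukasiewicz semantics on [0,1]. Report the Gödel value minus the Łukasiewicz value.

-0.11

Gödel evaluation:
  ¬b: Gödel ¬ of 0.89 = 0 (operand ≠ 0)
  ¬a: Gödel ¬ of 0.72 = 0 (operand ≠ 0)
  (¬b ∧ ¬a) = min(0, 0) = 0
  ((¬b ∧ ¬a) ⊃ a): 0 ≤ 0.72, so result = 1
  (((¬b ∧ ¬a) ⊃ a) ⊃ b): 1 > 0.89, so result = 0.89
  ((((¬b ∧ ¬a) ⊃ a) ⊃ b) ∧ b) = min(0.89, 0.89) = 0.89
  (((((¬b ∧ ¬a) ⊃ a) ⊃ b) ∧ b) ∨ a) = max(0.89, 0.72) = 0.89
  (a ∨ b) = max(0.72, 0.89) = 0.89
  ((a ∨ b) ∨ a) = max(0.89, 0.72) = 0.89
  (b ⊃ ((a ∨ b) ∨ a)): 0.89 ≤ 0.89, so result = 1
  ((((((¬b ∧ ¬a) ⊃ a) ⊃ b) ∧ b) ∨ a) ∧ (b ⊃ ((a ∨ b) ∨ a))) = min(0.89, 1) = 0.89
  ¬((((((¬b ∧ ¬a) ⊃ a) ⊃ b) ∧ b) ∨ a) ∧ (b ⊃ ((a ∨ b) ∨ a))): Gödel ¬ of 0.89 = 0 (operand ≠ 0)
  Gödel value = 0
Łukasiewicz evaluation:
  ¬b: Łukasiewicz ¬ gives 1 − 0.89 = 0.11
  ¬a: Łukasiewicz ¬ gives 1 − 0.72 = 0.28
  (¬b ∧ ¬a) = min(0.11, 0.28) = 0.11
  ((¬b ∧ ¬a) ⊃ a): min(1, 1 − 0.11 + 0.72) = 1
  (((¬b ∧ ¬a) ⊃ a) ⊃ b): min(1, 1 − 1 + 0.89) = 0.89
  ((((¬b ∧ ¬a) ⊃ a) ⊃ b) ∧ b) = min(0.89, 0.89) = 0.89
  (((((¬b ∧ ¬a) ⊃ a) ⊃ b) ∧ b) ∨ a) = max(0.89, 0.72) = 0.89
  (a ∨ b) = max(0.72, 0.89) = 0.89
  ((a ∨ b) ∨ a) = max(0.89, 0.72) = 0.89
  (b ⊃ ((a ∨ b) ∨ a)): min(1, 1 − 0.89 + 0.89) = 1
  ((((((¬b ∧ ¬a) ⊃ a) ⊃ b) ∧ b) ∨ a) ∧ (b ⊃ ((a ∨ b) ∨ a))) = min(0.89, 1) = 0.89
  ¬((((((¬b ∧ ¬a) ⊃ a) ⊃ b) ∧ b) ∨ a) ∧ (b ⊃ ((a ∨ b) ∨ a))): Łukasiewicz ¬ gives 1 − 0.89 = 0.11
  Łukasiewicz value = 0.11
Difference: 0 − 0.11 = -0.11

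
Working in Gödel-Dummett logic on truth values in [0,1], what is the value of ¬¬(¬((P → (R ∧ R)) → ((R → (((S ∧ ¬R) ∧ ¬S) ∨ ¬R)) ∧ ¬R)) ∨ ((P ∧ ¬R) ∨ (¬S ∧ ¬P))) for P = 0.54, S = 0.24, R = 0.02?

(R ∧ R) = min(0.02, 0.02) = 0.02
(P → (R ∧ R)): 0.54 > 0.02, so result = 0.02
¬R: Gödel ¬ of 0.02 = 0 (operand ≠ 0)
(S ∧ ¬R) = min(0.24, 0) = 0
¬S: Gödel ¬ of 0.24 = 0 (operand ≠ 0)
((S ∧ ¬R) ∧ ¬S) = min(0, 0) = 0
¬R: Gödel ¬ of 0.02 = 0 (operand ≠ 0)
(((S ∧ ¬R) ∧ ¬S) ∨ ¬R) = max(0, 0) = 0
(R → (((S ∧ ¬R) ∧ ¬S) ∨ ¬R)): 0.02 > 0, so result = 0
¬R: Gödel ¬ of 0.02 = 0 (operand ≠ 0)
((R → (((S ∧ ¬R) ∧ ¬S) ∨ ¬R)) ∧ ¬R) = min(0, 0) = 0
((P → (R ∧ R)) → ((R → (((S ∧ ¬R) ∧ ¬S) ∨ ¬R)) ∧ ¬R)): 0.02 > 0, so result = 0
¬((P → (R ∧ R)) → ((R → (((S ∧ ¬R) ∧ ¬S) ∨ ¬R)) ∧ ¬R)): Gödel ¬ of 0 = 1 (operand is 0)
¬R: Gödel ¬ of 0.02 = 0 (operand ≠ 0)
(P ∧ ¬R) = min(0.54, 0) = 0
¬S: Gödel ¬ of 0.24 = 0 (operand ≠ 0)
¬P: Gödel ¬ of 0.54 = 0 (operand ≠ 0)
(¬S ∧ ¬P) = min(0, 0) = 0
((P ∧ ¬R) ∨ (¬S ∧ ¬P)) = max(0, 0) = 0
(¬((P → (R ∧ R)) → ((R → (((S ∧ ¬R) ∧ ¬S) ∨ ¬R)) ∧ ¬R)) ∨ ((P ∧ ¬R) ∨ (¬S ∧ ¬P))) = max(1, 0) = 1
¬(¬((P → (R ∧ R)) → ((R → (((S ∧ ¬R) ∧ ¬S) ∨ ¬R)) ∧ ¬R)) ∨ ((P ∧ ¬R) ∨ (¬S ∧ ¬P))): Gödel ¬ of 1 = 0 (operand ≠ 0)
¬¬(¬((P → (R ∧ R)) → ((R → (((S ∧ ¬R) ∧ ¬S) ∨ ¬R)) ∧ ¬R)) ∨ ((P ∧ ¬R) ∨ (¬S ∧ ¬P))): Gödel ¬ of 0 = 1 (operand is 0)

1.00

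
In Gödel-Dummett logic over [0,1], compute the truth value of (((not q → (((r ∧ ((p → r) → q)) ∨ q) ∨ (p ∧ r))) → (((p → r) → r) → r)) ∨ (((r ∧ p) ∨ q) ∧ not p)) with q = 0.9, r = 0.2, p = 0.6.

0.20

not q: Gödel ¬ of 0.9 = 0 (operand ≠ 0)
(p → r): 0.6 > 0.2, so result = 0.2
((p → r) → q): 0.2 ≤ 0.9, so result = 1
(r ∧ ((p → r) → q)) = min(0.2, 1) = 0.2
((r ∧ ((p → r) → q)) ∨ q) = max(0.2, 0.9) = 0.9
(p ∧ r) = min(0.6, 0.2) = 0.2
(((r ∧ ((p → r) → q)) ∨ q) ∨ (p ∧ r)) = max(0.9, 0.2) = 0.9
(not q → (((r ∧ ((p → r) → q)) ∨ q) ∨ (p ∧ r))): 0 ≤ 0.9, so result = 1
(p → r): 0.6 > 0.2, so result = 0.2
((p → r) → r): 0.2 ≤ 0.2, so result = 1
(((p → r) → r) → r): 1 > 0.2, so result = 0.2
((not q → (((r ∧ ((p → r) → q)) ∨ q) ∨ (p ∧ r))) → (((p → r) → r) → r)): 1 > 0.2, so result = 0.2
(r ∧ p) = min(0.2, 0.6) = 0.2
((r ∧ p) ∨ q) = max(0.2, 0.9) = 0.9
not p: Gödel ¬ of 0.6 = 0 (operand ≠ 0)
(((r ∧ p) ∨ q) ∧ not p) = min(0.9, 0) = 0
(((not q → (((r ∧ ((p → r) → q)) ∨ q) ∨ (p ∧ r))) → (((p → r) → r) → r)) ∨ (((r ∧ p) ∨ q) ∧ not p)) = max(0.2, 0) = 0.2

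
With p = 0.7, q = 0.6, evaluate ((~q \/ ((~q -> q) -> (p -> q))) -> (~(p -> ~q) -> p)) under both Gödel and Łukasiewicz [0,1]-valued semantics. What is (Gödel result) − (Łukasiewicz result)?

Gödel evaluation:
  ~q: Gödel ¬ of 0.6 = 0 (operand ≠ 0)
  ~q: Gödel ¬ of 0.6 = 0 (operand ≠ 0)
  (~q -> q): 0 ≤ 0.6, so result = 1
  (p -> q): 0.7 > 0.6, so result = 0.6
  ((~q -> q) -> (p -> q)): 1 > 0.6, so result = 0.6
  (~q \/ ((~q -> q) -> (p -> q))) = max(0, 0.6) = 0.6
  ~q: Gödel ¬ of 0.6 = 0 (operand ≠ 0)
  (p -> ~q): 0.7 > 0, so result = 0
  ~(p -> ~q): Gödel ¬ of 0 = 1 (operand is 0)
  (~(p -> ~q) -> p): 1 > 0.7, so result = 0.7
  ((~q \/ ((~q -> q) -> (p -> q))) -> (~(p -> ~q) -> p)): 0.6 ≤ 0.7, so result = 1
  Gödel value = 1
Łukasiewicz evaluation:
  ~q: Łukasiewicz ¬ gives 1 − 0.6 = 0.4
  ~q: Łukasiewicz ¬ gives 1 − 0.6 = 0.4
  (~q -> q): min(1, 1 − 0.4 + 0.6) = 1
  (p -> q): min(1, 1 − 0.7 + 0.6) = 0.9
  ((~q -> q) -> (p -> q)): min(1, 1 − 1 + 0.9) = 0.9
  (~q \/ ((~q -> q) -> (p -> q))) = max(0.4, 0.9) = 0.9
  ~q: Łukasiewicz ¬ gives 1 − 0.6 = 0.4
  (p -> ~q): min(1, 1 − 0.7 + 0.4) = 0.7
  ~(p -> ~q): Łukasiewicz ¬ gives 1 − 0.7 = 0.3
  (~(p -> ~q) -> p): min(1, 1 − 0.3 + 0.7) = 1
  ((~q \/ ((~q -> q) -> (p -> q))) -> (~(p -> ~q) -> p)): min(1, 1 − 0.9 + 1) = 1
  Łukasiewicz value = 1
Difference: 1 − 1 = 0.00

0.00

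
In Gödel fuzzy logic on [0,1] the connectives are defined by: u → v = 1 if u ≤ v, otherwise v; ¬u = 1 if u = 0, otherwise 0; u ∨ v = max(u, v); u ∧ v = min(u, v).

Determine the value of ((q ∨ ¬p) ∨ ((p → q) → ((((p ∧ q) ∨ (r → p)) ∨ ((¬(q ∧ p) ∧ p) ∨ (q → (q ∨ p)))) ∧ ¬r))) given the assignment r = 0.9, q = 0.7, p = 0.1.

0.70

¬p: Gödel ¬ of 0.1 = 0 (operand ≠ 0)
(q ∨ ¬p) = max(0.7, 0) = 0.7
(p → q): 0.1 ≤ 0.7, so result = 1
(p ∧ q) = min(0.1, 0.7) = 0.1
(r → p): 0.9 > 0.1, so result = 0.1
((p ∧ q) ∨ (r → p)) = max(0.1, 0.1) = 0.1
(q ∧ p) = min(0.7, 0.1) = 0.1
¬(q ∧ p): Gödel ¬ of 0.1 = 0 (operand ≠ 0)
(¬(q ∧ p) ∧ p) = min(0, 0.1) = 0
(q ∨ p) = max(0.7, 0.1) = 0.7
(q → (q ∨ p)): 0.7 ≤ 0.7, so result = 1
((¬(q ∧ p) ∧ p) ∨ (q → (q ∨ p))) = max(0, 1) = 1
(((p ∧ q) ∨ (r → p)) ∨ ((¬(q ∧ p) ∧ p) ∨ (q → (q ∨ p)))) = max(0.1, 1) = 1
¬r: Gödel ¬ of 0.9 = 0 (operand ≠ 0)
((((p ∧ q) ∨ (r → p)) ∨ ((¬(q ∧ p) ∧ p) ∨ (q → (q ∨ p)))) ∧ ¬r) = min(1, 0) = 0
((p → q) → ((((p ∧ q) ∨ (r → p)) ∨ ((¬(q ∧ p) ∧ p) ∨ (q → (q ∨ p)))) ∧ ¬r)): 1 > 0, so result = 0
((q ∨ ¬p) ∨ ((p → q) → ((((p ∧ q) ∨ (r → p)) ∨ ((¬(q ∧ p) ∧ p) ∨ (q → (q ∨ p)))) ∧ ¬r))) = max(0.7, 0) = 0.7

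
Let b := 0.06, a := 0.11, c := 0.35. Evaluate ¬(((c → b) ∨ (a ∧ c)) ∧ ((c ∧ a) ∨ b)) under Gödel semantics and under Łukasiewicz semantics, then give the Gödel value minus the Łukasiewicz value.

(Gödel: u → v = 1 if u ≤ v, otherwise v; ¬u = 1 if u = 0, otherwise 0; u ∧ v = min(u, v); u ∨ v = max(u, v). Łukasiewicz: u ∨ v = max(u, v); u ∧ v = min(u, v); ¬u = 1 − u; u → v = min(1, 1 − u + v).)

-0.89

Gödel evaluation:
  (c → b): 0.35 > 0.06, so result = 0.06
  (a ∧ c) = min(0.11, 0.35) = 0.11
  ((c → b) ∨ (a ∧ c)) = max(0.06, 0.11) = 0.11
  (c ∧ a) = min(0.35, 0.11) = 0.11
  ((c ∧ a) ∨ b) = max(0.11, 0.06) = 0.11
  (((c → b) ∨ (a ∧ c)) ∧ ((c ∧ a) ∨ b)) = min(0.11, 0.11) = 0.11
  ¬(((c → b) ∨ (a ∧ c)) ∧ ((c ∧ a) ∨ b)): Gödel ¬ of 0.11 = 0 (operand ≠ 0)
  Gödel value = 0
Łukasiewicz evaluation:
  (c → b): min(1, 1 − 0.35 + 0.06) = 0.71
  (a ∧ c) = min(0.11, 0.35) = 0.11
  ((c → b) ∨ (a ∧ c)) = max(0.71, 0.11) = 0.71
  (c ∧ a) = min(0.35, 0.11) = 0.11
  ((c ∧ a) ∨ b) = max(0.11, 0.06) = 0.11
  (((c → b) ∨ (a ∧ c)) ∧ ((c ∧ a) ∨ b)) = min(0.71, 0.11) = 0.11
  ¬(((c → b) ∨ (a ∧ c)) ∧ ((c ∧ a) ∨ b)): Łukasiewicz ¬ gives 1 − 0.11 = 0.89
  Łukasiewicz value = 0.89
Difference: 0 − 0.89 = -0.89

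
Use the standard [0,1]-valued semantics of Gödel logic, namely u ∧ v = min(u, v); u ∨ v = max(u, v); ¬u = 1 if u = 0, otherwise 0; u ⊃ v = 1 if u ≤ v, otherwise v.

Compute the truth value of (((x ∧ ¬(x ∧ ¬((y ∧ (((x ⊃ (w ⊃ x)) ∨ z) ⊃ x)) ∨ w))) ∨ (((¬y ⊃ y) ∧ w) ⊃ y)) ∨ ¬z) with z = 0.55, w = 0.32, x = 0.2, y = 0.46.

1.00

(w ⊃ x): 0.32 > 0.2, so result = 0.2
(x ⊃ (w ⊃ x)): 0.2 ≤ 0.2, so result = 1
((x ⊃ (w ⊃ x)) ∨ z) = max(1, 0.55) = 1
(((x ⊃ (w ⊃ x)) ∨ z) ⊃ x): 1 > 0.2, so result = 0.2
(y ∧ (((x ⊃ (w ⊃ x)) ∨ z) ⊃ x)) = min(0.46, 0.2) = 0.2
((y ∧ (((x ⊃ (w ⊃ x)) ∨ z) ⊃ x)) ∨ w) = max(0.2, 0.32) = 0.32
¬((y ∧ (((x ⊃ (w ⊃ x)) ∨ z) ⊃ x)) ∨ w): Gödel ¬ of 0.32 = 0 (operand ≠ 0)
(x ∧ ¬((y ∧ (((x ⊃ (w ⊃ x)) ∨ z) ⊃ x)) ∨ w)) = min(0.2, 0) = 0
¬(x ∧ ¬((y ∧ (((x ⊃ (w ⊃ x)) ∨ z) ⊃ x)) ∨ w)): Gödel ¬ of 0 = 1 (operand is 0)
(x ∧ ¬(x ∧ ¬((y ∧ (((x ⊃ (w ⊃ x)) ∨ z) ⊃ x)) ∨ w))) = min(0.2, 1) = 0.2
¬y: Gödel ¬ of 0.46 = 0 (operand ≠ 0)
(¬y ⊃ y): 0 ≤ 0.46, so result = 1
((¬y ⊃ y) ∧ w) = min(1, 0.32) = 0.32
(((¬y ⊃ y) ∧ w) ⊃ y): 0.32 ≤ 0.46, so result = 1
((x ∧ ¬(x ∧ ¬((y ∧ (((x ⊃ (w ⊃ x)) ∨ z) ⊃ x)) ∨ w))) ∨ (((¬y ⊃ y) ∧ w) ⊃ y)) = max(0.2, 1) = 1
¬z: Gödel ¬ of 0.55 = 0 (operand ≠ 0)
(((x ∧ ¬(x ∧ ¬((y ∧ (((x ⊃ (w ⊃ x)) ∨ z) ⊃ x)) ∨ w))) ∨ (((¬y ⊃ y) ∧ w) ⊃ y)) ∨ ¬z) = max(1, 0) = 1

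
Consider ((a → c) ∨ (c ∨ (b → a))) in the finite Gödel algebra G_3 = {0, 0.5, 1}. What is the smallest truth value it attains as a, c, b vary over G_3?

The minimum is attained at a = 0.5, c = 0, b = 1:
  (a → c): 0.5 > 0, so result = 0
  (b → a): 1 > 0.5, so result = 0.5
  (c ∨ (b → a)) = max(0, 0.5) = 0.5
  ((a → c) ∨ (c ∨ (b → a))) = max(0, 0.5) = 0.5
Checking all 27 assignments confirms none give a value below 0.50.

0.50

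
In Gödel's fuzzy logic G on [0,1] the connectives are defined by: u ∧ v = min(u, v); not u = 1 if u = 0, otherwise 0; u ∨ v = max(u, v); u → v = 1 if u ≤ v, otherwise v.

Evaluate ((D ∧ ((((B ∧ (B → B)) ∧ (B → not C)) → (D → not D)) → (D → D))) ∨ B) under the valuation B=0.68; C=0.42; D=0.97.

(B → B): 0.68 ≤ 0.68, so result = 1
(B ∧ (B → B)) = min(0.68, 1) = 0.68
not C: Gödel ¬ of 0.42 = 0 (operand ≠ 0)
(B → not C): 0.68 > 0, so result = 0
((B ∧ (B → B)) ∧ (B → not C)) = min(0.68, 0) = 0
not D: Gödel ¬ of 0.97 = 0 (operand ≠ 0)
(D → not D): 0.97 > 0, so result = 0
(((B ∧ (B → B)) ∧ (B → not C)) → (D → not D)): 0 ≤ 0, so result = 1
(D → D): 0.97 ≤ 0.97, so result = 1
((((B ∧ (B → B)) ∧ (B → not C)) → (D → not D)) → (D → D)): 1 ≤ 1, so result = 1
(D ∧ ((((B ∧ (B → B)) ∧ (B → not C)) → (D → not D)) → (D → D))) = min(0.97, 1) = 0.97
((D ∧ ((((B ∧ (B → B)) ∧ (B → not C)) → (D → not D)) → (D → D))) ∨ B) = max(0.97, 0.68) = 0.97

0.97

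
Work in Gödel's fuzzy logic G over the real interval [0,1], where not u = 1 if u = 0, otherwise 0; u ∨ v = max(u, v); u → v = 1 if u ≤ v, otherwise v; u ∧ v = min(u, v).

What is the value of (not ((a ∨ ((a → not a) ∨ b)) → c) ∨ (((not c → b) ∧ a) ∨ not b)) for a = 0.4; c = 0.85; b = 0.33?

not a: Gödel ¬ of 0.4 = 0 (operand ≠ 0)
(a → not a): 0.4 > 0, so result = 0
((a → not a) ∨ b) = max(0, 0.33) = 0.33
(a ∨ ((a → not a) ∨ b)) = max(0.4, 0.33) = 0.4
((a ∨ ((a → not a) ∨ b)) → c): 0.4 ≤ 0.85, so result = 1
not ((a ∨ ((a → not a) ∨ b)) → c): Gödel ¬ of 1 = 0 (operand ≠ 0)
not c: Gödel ¬ of 0.85 = 0 (operand ≠ 0)
(not c → b): 0 ≤ 0.33, so result = 1
((not c → b) ∧ a) = min(1, 0.4) = 0.4
not b: Gödel ¬ of 0.33 = 0 (operand ≠ 0)
(((not c → b) ∧ a) ∨ not b) = max(0.4, 0) = 0.4
(not ((a ∨ ((a → not a) ∨ b)) → c) ∨ (((not c → b) ∧ a) ∨ not b)) = max(0, 0.4) = 0.4

0.40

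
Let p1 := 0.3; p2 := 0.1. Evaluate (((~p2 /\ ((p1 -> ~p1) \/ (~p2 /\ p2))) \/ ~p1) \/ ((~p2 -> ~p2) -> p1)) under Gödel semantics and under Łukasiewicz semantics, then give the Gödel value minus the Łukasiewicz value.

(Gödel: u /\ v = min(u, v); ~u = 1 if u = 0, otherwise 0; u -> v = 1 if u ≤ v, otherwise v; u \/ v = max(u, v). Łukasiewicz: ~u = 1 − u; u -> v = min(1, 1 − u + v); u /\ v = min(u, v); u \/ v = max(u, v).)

Gödel evaluation:
  ~p2: Gödel ¬ of 0.1 = 0 (operand ≠ 0)
  ~p1: Gödel ¬ of 0.3 = 0 (operand ≠ 0)
  (p1 -> ~p1): 0.3 > 0, so result = 0
  ~p2: Gödel ¬ of 0.1 = 0 (operand ≠ 0)
  (~p2 /\ p2) = min(0, 0.1) = 0
  ((p1 -> ~p1) \/ (~p2 /\ p2)) = max(0, 0) = 0
  (~p2 /\ ((p1 -> ~p1) \/ (~p2 /\ p2))) = min(0, 0) = 0
  ~p1: Gödel ¬ of 0.3 = 0 (operand ≠ 0)
  ((~p2 /\ ((p1 -> ~p1) \/ (~p2 /\ p2))) \/ ~p1) = max(0, 0) = 0
  ~p2: Gödel ¬ of 0.1 = 0 (operand ≠ 0)
  ~p2: Gödel ¬ of 0.1 = 0 (operand ≠ 0)
  (~p2 -> ~p2): 0 ≤ 0, so result = 1
  ((~p2 -> ~p2) -> p1): 1 > 0.3, so result = 0.3
  (((~p2 /\ ((p1 -> ~p1) \/ (~p2 /\ p2))) \/ ~p1) \/ ((~p2 -> ~p2) -> p1)) = max(0, 0.3) = 0.3
  Gödel value = 0.3
Łukasiewicz evaluation:
  ~p2: Łukasiewicz ¬ gives 1 − 0.1 = 0.9
  ~p1: Łukasiewicz ¬ gives 1 − 0.3 = 0.7
  (p1 -> ~p1): min(1, 1 − 0.3 + 0.7) = 1
  ~p2: Łukasiewicz ¬ gives 1 − 0.1 = 0.9
  (~p2 /\ p2) = min(0.9, 0.1) = 0.1
  ((p1 -> ~p1) \/ (~p2 /\ p2)) = max(1, 0.1) = 1
  (~p2 /\ ((p1 -> ~p1) \/ (~p2 /\ p2))) = min(0.9, 1) = 0.9
  ~p1: Łukasiewicz ¬ gives 1 − 0.3 = 0.7
  ((~p2 /\ ((p1 -> ~p1) \/ (~p2 /\ p2))) \/ ~p1) = max(0.9, 0.7) = 0.9
  ~p2: Łukasiewicz ¬ gives 1 − 0.1 = 0.9
  ~p2: Łukasiewicz ¬ gives 1 − 0.1 = 0.9
  (~p2 -> ~p2): min(1, 1 − 0.9 + 0.9) = 1
  ((~p2 -> ~p2) -> p1): min(1, 1 − 1 + 0.3) = 0.3
  (((~p2 /\ ((p1 -> ~p1) \/ (~p2 /\ p2))) \/ ~p1) \/ ((~p2 -> ~p2) -> p1)) = max(0.9, 0.3) = 0.9
  Łukasiewicz value = 0.9
Difference: 0.3 − 0.9 = -0.60

-0.60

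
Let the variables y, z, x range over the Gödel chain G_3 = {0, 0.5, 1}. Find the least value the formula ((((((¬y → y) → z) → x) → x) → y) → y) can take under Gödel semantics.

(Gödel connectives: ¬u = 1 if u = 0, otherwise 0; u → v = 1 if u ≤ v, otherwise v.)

0.50

The minimum is attained at y = 0.5, z = 0, x = 0:
  ¬y: Gödel ¬ of 0.5 = 0 (operand ≠ 0)
  (¬y → y): 0 ≤ 0.5, so result = 1
  ((¬y → y) → z): 1 > 0, so result = 0
  (((¬y → y) → z) → x): 0 ≤ 0, so result = 1
  ((((¬y → y) → z) → x) → x): 1 > 0, so result = 0
  (((((¬y → y) → z) → x) → x) → y): 0 ≤ 0.5, so result = 1
  ((((((¬y → y) → z) → x) → x) → y) → y): 1 > 0.5, so result = 0.5
Checking all 27 assignments confirms none give a value below 0.50.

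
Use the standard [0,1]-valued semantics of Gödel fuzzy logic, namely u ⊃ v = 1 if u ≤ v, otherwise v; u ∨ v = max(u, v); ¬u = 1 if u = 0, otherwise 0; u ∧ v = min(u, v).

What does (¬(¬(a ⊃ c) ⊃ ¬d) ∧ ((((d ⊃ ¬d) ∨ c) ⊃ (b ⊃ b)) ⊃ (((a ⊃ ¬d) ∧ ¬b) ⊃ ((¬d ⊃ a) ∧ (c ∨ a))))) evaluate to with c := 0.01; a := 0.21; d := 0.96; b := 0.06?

(a ⊃ c): 0.21 > 0.01, so result = 0.01
¬(a ⊃ c): Gödel ¬ of 0.01 = 0 (operand ≠ 0)
¬d: Gödel ¬ of 0.96 = 0 (operand ≠ 0)
(¬(a ⊃ c) ⊃ ¬d): 0 ≤ 0, so result = 1
¬(¬(a ⊃ c) ⊃ ¬d): Gödel ¬ of 1 = 0 (operand ≠ 0)
¬d: Gödel ¬ of 0.96 = 0 (operand ≠ 0)
(d ⊃ ¬d): 0.96 > 0, so result = 0
((d ⊃ ¬d) ∨ c) = max(0, 0.01) = 0.01
(b ⊃ b): 0.06 ≤ 0.06, so result = 1
(((d ⊃ ¬d) ∨ c) ⊃ (b ⊃ b)): 0.01 ≤ 1, so result = 1
¬d: Gödel ¬ of 0.96 = 0 (operand ≠ 0)
(a ⊃ ¬d): 0.21 > 0, so result = 0
¬b: Gödel ¬ of 0.06 = 0 (operand ≠ 0)
((a ⊃ ¬d) ∧ ¬b) = min(0, 0) = 0
¬d: Gödel ¬ of 0.96 = 0 (operand ≠ 0)
(¬d ⊃ a): 0 ≤ 0.21, so result = 1
(c ∨ a) = max(0.01, 0.21) = 0.21
((¬d ⊃ a) ∧ (c ∨ a)) = min(1, 0.21) = 0.21
(((a ⊃ ¬d) ∧ ¬b) ⊃ ((¬d ⊃ a) ∧ (c ∨ a))): 0 ≤ 0.21, so result = 1
((((d ⊃ ¬d) ∨ c) ⊃ (b ⊃ b)) ⊃ (((a ⊃ ¬d) ∧ ¬b) ⊃ ((¬d ⊃ a) ∧ (c ∨ a)))): 1 ≤ 1, so result = 1
(¬(¬(a ⊃ c) ⊃ ¬d) ∧ ((((d ⊃ ¬d) ∨ c) ⊃ (b ⊃ b)) ⊃ (((a ⊃ ¬d) ∧ ¬b) ⊃ ((¬d ⊃ a) ∧ (c ∨ a))))) = min(0, 1) = 0

0.00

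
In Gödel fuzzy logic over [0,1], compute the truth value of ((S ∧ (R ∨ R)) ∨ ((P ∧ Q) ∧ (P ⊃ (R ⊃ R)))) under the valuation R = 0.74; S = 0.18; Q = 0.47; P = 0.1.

(R ∨ R) = max(0.74, 0.74) = 0.74
(S ∧ (R ∨ R)) = min(0.18, 0.74) = 0.18
(P ∧ Q) = min(0.1, 0.47) = 0.1
(R ⊃ R): 0.74 ≤ 0.74, so result = 1
(P ⊃ (R ⊃ R)): 0.1 ≤ 1, so result = 1
((P ∧ Q) ∧ (P ⊃ (R ⊃ R))) = min(0.1, 1) = 0.1
((S ∧ (R ∨ R)) ∨ ((P ∧ Q) ∧ (P ⊃ (R ⊃ R)))) = max(0.18, 0.1) = 0.18

0.18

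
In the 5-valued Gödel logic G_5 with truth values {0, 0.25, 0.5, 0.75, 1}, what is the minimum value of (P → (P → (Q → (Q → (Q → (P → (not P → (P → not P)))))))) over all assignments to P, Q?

Every assignment gives 1. For instance at P = 0, Q = 0:
  not P: Gödel ¬ of 0 = 1 (operand is 0)
  not P: Gödel ¬ of 0 = 1 (operand is 0)
  (P → not P): 0 ≤ 1, so result = 1
  (not P → (P → not P)): 1 ≤ 1, so result = 1
  (P → (not P → (P → not P))): 0 ≤ 1, so result = 1
  (Q → (P → (not P → (P → not P)))): 0 ≤ 1, so result = 1
  (Q → (Q → (P → (not P → (P → not P))))): 0 ≤ 1, so result = 1
  (Q → (Q → (Q → (P → (not P → (P → not P)))))): 0 ≤ 1, so result = 1
  (P → (Q → (Q → (Q → (P → (not P → (P → not P))))))): 0 ≤ 1, so result = 1
  (P → (P → (Q → (Q → (Q → (P → (not P → (P → not P)))))))): 0 ≤ 1, so result = 1
All 25 assignments give value 1 — the formula is a G_5-tautology.

1.00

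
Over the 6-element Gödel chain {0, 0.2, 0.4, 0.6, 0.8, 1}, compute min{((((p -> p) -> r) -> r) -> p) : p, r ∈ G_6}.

0.00

The minimum is attained at p = 0, r = 0:
  (p -> p): 0 ≤ 0, so result = 1
  ((p -> p) -> r): 1 > 0, so result = 0
  (((p -> p) -> r) -> r): 0 ≤ 0, so result = 1
  ((((p -> p) -> r) -> r) -> p): 1 > 0, so result = 0
Checking all 36 assignments confirms none give a value below 0.00.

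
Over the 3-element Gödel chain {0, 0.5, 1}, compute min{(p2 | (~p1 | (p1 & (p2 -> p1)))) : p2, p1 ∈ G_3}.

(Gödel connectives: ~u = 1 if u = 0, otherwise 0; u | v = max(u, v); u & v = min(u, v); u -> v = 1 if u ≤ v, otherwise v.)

0.50

The minimum is attained at p2 = 0, p1 = 0.5:
  ~p1: Gödel ¬ of 0.5 = 0 (operand ≠ 0)
  (p2 -> p1): 0 ≤ 0.5, so result = 1
  (p1 & (p2 -> p1)) = min(0.5, 1) = 0.5
  (~p1 | (p1 & (p2 -> p1))) = max(0, 0.5) = 0.5
  (p2 | (~p1 | (p1 & (p2 -> p1)))) = max(0, 0.5) = 0.5
Checking all 9 assignments confirms none give a value below 0.50.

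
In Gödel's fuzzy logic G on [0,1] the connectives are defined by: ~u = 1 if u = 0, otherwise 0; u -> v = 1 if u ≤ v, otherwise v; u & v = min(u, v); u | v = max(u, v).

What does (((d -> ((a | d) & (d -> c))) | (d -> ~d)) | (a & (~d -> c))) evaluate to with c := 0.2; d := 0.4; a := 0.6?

(a | d) = max(0.6, 0.4) = 0.6
(d -> c): 0.4 > 0.2, so result = 0.2
((a | d) & (d -> c)) = min(0.6, 0.2) = 0.2
(d -> ((a | d) & (d -> c))): 0.4 > 0.2, so result = 0.2
~d: Gödel ¬ of 0.4 = 0 (operand ≠ 0)
(d -> ~d): 0.4 > 0, so result = 0
((d -> ((a | d) & (d -> c))) | (d -> ~d)) = max(0.2, 0) = 0.2
~d: Gödel ¬ of 0.4 = 0 (operand ≠ 0)
(~d -> c): 0 ≤ 0.2, so result = 1
(a & (~d -> c)) = min(0.6, 1) = 0.6
(((d -> ((a | d) & (d -> c))) | (d -> ~d)) | (a & (~d -> c))) = max(0.2, 0.6) = 0.6

0.60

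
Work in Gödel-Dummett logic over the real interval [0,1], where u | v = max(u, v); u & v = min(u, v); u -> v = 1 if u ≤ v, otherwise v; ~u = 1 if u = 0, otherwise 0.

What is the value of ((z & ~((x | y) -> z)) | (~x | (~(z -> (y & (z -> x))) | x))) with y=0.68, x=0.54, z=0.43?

0.54

(x | y) = max(0.54, 0.68) = 0.68
((x | y) -> z): 0.68 > 0.43, so result = 0.43
~((x | y) -> z): Gödel ¬ of 0.43 = 0 (operand ≠ 0)
(z & ~((x | y) -> z)) = min(0.43, 0) = 0
~x: Gödel ¬ of 0.54 = 0 (operand ≠ 0)
(z -> x): 0.43 ≤ 0.54, so result = 1
(y & (z -> x)) = min(0.68, 1) = 0.68
(z -> (y & (z -> x))): 0.43 ≤ 0.68, so result = 1
~(z -> (y & (z -> x))): Gödel ¬ of 1 = 0 (operand ≠ 0)
(~(z -> (y & (z -> x))) | x) = max(0, 0.54) = 0.54
(~x | (~(z -> (y & (z -> x))) | x)) = max(0, 0.54) = 0.54
((z & ~((x | y) -> z)) | (~x | (~(z -> (y & (z -> x))) | x))) = max(0, 0.54) = 0.54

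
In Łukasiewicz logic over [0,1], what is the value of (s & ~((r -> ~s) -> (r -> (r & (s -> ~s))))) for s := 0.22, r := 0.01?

0.00

~s: Łukasiewicz ¬ gives 1 − 0.22 = 0.78
(r -> ~s): min(1, 1 − 0.01 + 0.78) = 1
~s: Łukasiewicz ¬ gives 1 − 0.22 = 0.78
(s -> ~s): min(1, 1 − 0.22 + 0.78) = 1
(r & (s -> ~s)) = min(0.01, 1) = 0.01
(r -> (r & (s -> ~s))): min(1, 1 − 0.01 + 0.01) = 1
((r -> ~s) -> (r -> (r & (s -> ~s)))): min(1, 1 − 1 + 1) = 1
~((r -> ~s) -> (r -> (r & (s -> ~s)))): Łukasiewicz ¬ gives 1 − 1 = 0
(s & ~((r -> ~s) -> (r -> (r & (s -> ~s))))) = min(0.22, 0) = 0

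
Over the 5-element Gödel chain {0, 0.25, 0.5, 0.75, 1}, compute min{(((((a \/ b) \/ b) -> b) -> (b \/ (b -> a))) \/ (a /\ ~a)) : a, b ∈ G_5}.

The minimum is attained at a = 0, b = 0.25:
  (a \/ b) = max(0, 0.25) = 0.25
  ((a \/ b) \/ b) = max(0.25, 0.25) = 0.25
  (((a \/ b) \/ b) -> b): 0.25 ≤ 0.25, so result = 1
  (b -> a): 0.25 > 0, so result = 0
  (b \/ (b -> a)) = max(0.25, 0) = 0.25
  ((((a \/ b) \/ b) -> b) -> (b \/ (b -> a))): 1 > 0.25, so result = 0.25
  ~a: Gödel ¬ of 0 = 1 (operand is 0)
  (a /\ ~a) = min(0, 1) = 0
  (((((a \/ b) \/ b) -> b) -> (b \/ (b -> a))) \/ (a /\ ~a)) = max(0.25, 0) = 0.25
Checking all 25 assignments confirms none give a value below 0.25.

0.25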